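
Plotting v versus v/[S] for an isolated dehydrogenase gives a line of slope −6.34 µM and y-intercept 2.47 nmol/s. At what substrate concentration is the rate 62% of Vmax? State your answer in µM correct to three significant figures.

The Eadie–Hofstee slope gives Km = 6.34 µM (slope = −Km).
v/Vmax = [S]/(Km+[S]) = 0.62 ⇒ [S] = Km·0.62/(1−0.62) = 6.34 × 1.632 = 10.3 µM.

10.3 µM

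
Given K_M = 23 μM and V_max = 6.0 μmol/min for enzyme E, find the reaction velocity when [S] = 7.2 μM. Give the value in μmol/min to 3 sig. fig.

1.43 μmol/min

v = Vmax·[S]/(Km + [S]) = 6.0 × 7.2 / (23 + 7.2)
  = 43.20 / 30.20 = 1.43 μmol/min.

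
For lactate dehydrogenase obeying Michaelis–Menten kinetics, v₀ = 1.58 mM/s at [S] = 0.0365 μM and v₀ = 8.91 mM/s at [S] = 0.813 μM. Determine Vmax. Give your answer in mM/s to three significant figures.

11.4 mM/s

From v = Vmax[S]/(Km+[S]), each point gives Vmax = v(Km+[S])/[S].
Equating: 1.58(Km+0.0365)/0.0365 = 8.91(Km+0.813)/0.813.
43.29·Km + 1.58 = 10.96·Km + 8.91, so (43.29 − 10.96)·Km = 8.91 − 1.58.
Km = 7.330/32.33 = 0.227 μM; then Vmax = 1.58(0.227+0.0365)/0.0365 = 11.4 mM/s.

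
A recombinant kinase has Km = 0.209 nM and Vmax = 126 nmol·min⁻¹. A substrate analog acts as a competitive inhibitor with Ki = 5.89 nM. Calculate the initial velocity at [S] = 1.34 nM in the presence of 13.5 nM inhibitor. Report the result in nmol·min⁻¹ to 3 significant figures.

α = 1 + [I]/Ki = 1 + 13.5/5.89 = 3.292.
For a competitive inhibitor, Vmax is unchanged and the apparent Km becomes α·Km: Km,app = 0.688 nM, Vmax,app = 126 nmol·min⁻¹.
v = Vmax,app·[S]/(Km,app + [S]) = 126 × 1.34/(0.688 + 1.34) = 83.3 nmol·min⁻¹.

83.3 nmol·min⁻¹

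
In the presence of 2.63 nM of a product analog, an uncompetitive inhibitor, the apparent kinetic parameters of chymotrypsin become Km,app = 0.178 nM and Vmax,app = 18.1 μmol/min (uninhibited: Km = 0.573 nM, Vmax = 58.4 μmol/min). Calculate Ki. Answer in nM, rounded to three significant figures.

1.18 nM

Uncompetitive: Vmax,app = Vmax/α (and Km,app = Km/α) with α = 1 + [I]/Ki.
α = Vmax/Vmax,app = 58.4/18.1 = 3.227.
Ki = [I]/(α − 1) = 2.63/2.227 = 1.18 nM.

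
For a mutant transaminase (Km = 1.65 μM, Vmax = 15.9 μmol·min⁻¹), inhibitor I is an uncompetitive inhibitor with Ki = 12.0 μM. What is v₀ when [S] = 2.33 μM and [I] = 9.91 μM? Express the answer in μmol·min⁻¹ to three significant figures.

α = 1 + [I]/Ki = 1 + 9.91/12.0 = 1.826.
For an uncompetitive inhibitor, both parameters are divided by α, giving Vmax/α and Km/α: Km,app = 0.904 μM, Vmax,app = 8.71 μmol·min⁻¹.
v = Vmax,app·[S]/(Km,app + [S]) = 8.71 × 2.33/(0.904 + 2.33) = 6.27 μmol·min⁻¹.

6.27 μmol·min⁻¹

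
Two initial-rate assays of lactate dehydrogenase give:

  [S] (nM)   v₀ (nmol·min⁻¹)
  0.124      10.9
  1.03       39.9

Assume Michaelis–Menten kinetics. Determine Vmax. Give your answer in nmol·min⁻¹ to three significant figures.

62.7 nmol·min⁻¹

In reciprocal form, 1/v = (Km/Vmax)·(1/[S]) + 1/Vmax. The two points give (1/[S], 1/v) = (8.065, 0.09174) and (0.9709, 0.02506).
Slope = (0.09174 − 0.02506)/(8.065 − 0.9709) = 0.009400; intercept = 0.09174 − 0.009400×8.065 = 0.01594.
Vmax = 1/intercept = 62.7 nmol·min⁻¹; Km = slope × Vmax = 0.009400 × 62.7 = 0.590 nM.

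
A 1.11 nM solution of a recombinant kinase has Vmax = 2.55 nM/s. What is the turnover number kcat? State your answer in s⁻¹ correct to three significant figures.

2.30 s⁻¹

kcat = Vmax/[E]total = 2.55 nM/s / 1.11 nM = 2.30 s⁻¹.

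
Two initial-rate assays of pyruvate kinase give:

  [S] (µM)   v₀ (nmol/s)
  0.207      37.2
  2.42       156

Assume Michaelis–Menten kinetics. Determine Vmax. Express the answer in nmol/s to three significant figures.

222 nmol/s

In reciprocal form, 1/v = (Km/Vmax)·(1/[S]) + 1/Vmax. The two points give (1/[S], 1/v) = (4.831, 0.02688) and (0.4132, 0.006410).
Slope = (0.02688 − 0.006410)/(4.831 − 0.4132) = 0.004634; intercept = 0.02688 − 0.004634×4.831 = 0.004495.
Vmax = 1/intercept = 222 nmol/s; Km = slope × Vmax = 0.004634 × 222 = 1.03 µM.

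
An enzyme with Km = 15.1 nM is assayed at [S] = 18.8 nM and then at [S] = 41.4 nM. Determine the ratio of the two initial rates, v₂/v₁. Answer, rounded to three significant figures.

The fractional saturations are [S]/(Km+[S]) = 18.8/33.90 = 0.5546 and 41.4/56.50 = 0.7327.
v₂/v₁ is just their ratio: 0.7327/0.5546 = 1.32.

1.32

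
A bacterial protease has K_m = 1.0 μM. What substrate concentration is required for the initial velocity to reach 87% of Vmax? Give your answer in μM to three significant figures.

6.69 μM

v/Vmax = [S]/(Km+[S]) = 0.87, so [S] = Km·0.87/(1 − 0.87) = 1.0 × 6.692.
[S] = 6.69 μM.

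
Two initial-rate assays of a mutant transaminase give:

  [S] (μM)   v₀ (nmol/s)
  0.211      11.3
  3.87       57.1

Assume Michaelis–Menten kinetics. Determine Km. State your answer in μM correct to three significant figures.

From v = Vmax[S]/(Km+[S]), each point gives Vmax = v(Km+[S])/[S].
Equating: 11.3(Km+0.211)/0.211 = 57.1(Km+3.87)/3.87.
53.55·Km + 11.3 = 14.75·Km + 57.1, so (53.55 − 14.75)·Km = 57.1 − 11.3.
Km = 45.80/38.80 = 1.18 μM; then Vmax = 11.3(1.18+0.211)/0.211 = 74.5 nmol/s.

1.18 μM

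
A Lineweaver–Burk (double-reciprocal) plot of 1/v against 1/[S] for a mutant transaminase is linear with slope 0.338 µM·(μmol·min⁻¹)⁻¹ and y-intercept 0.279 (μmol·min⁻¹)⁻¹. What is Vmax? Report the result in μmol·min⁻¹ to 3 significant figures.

3.58 μmol·min⁻¹

The y-intercept of a Lineweaver–Burk plot equals 1/Vmax, so Vmax = 1/0.279 = 3.58 μmol·min⁻¹.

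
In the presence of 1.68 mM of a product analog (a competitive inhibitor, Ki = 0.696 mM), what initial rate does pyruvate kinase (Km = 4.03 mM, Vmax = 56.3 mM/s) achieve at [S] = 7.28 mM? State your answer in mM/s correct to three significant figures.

With α = 1 + [I]/Ki = 1 + 1.68/0.696 = 3.414, the competitive rate law is v = Vmax[S] / (αKm + [S]).
v = 56.3×7.28 / (3.414×4.03 + 7.28) = 409.9/21.04 = 19.5 mM/s.

19.5 mM/s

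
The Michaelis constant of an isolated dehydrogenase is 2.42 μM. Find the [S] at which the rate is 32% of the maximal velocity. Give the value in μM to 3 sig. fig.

v/Vmax = [S]/(Km+[S]) = 0.32, so [S] = Km·0.32/(1 − 0.32) = 2.42 × 0.4706.
[S] = 1.14 μM.

1.14 μM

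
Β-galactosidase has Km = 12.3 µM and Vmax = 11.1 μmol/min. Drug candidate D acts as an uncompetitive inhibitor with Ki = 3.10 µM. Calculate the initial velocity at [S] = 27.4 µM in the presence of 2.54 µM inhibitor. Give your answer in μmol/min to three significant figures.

4.89 μmol/min

With α = 1 + [I]/Ki = 1 + 2.54/3.10 = 1.819, the uncompetitive rate law is v = (Vmax/α)·[S] / (Km/α + [S]).
v = (11.1/1.819)×27.4 / (12.3/1.819 + 27.4) = 167.2/34.16 = 4.89 μmol/min.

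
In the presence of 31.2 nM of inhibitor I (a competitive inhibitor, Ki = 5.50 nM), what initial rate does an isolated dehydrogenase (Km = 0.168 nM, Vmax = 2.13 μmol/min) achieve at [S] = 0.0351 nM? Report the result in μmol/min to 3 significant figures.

0.0647 μmol/min

With α = 1 + [I]/Ki = 1 + 31.2/5.50 = 6.673, the competitive rate law is v = Vmax[S] / (αKm + [S]).
v = 2.13×0.0351 / (6.673×0.168 + 0.0351) = 0.07476/1.156 = 0.0647 μmol/min.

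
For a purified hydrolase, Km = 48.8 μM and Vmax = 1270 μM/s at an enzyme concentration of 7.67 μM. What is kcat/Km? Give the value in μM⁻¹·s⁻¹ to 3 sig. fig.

3.39 μM⁻¹·s⁻¹

kcat = Vmax/[E]total = 1270/7.67 = 166 s⁻¹.
kcat/Km = 166/48.8 = 3.39 μM⁻¹·s⁻¹.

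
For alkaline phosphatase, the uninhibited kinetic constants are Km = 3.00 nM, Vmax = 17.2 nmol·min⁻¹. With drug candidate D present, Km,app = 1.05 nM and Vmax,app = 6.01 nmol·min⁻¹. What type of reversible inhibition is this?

Both Km and Vmax decrease by the same factor (~2.86-fold) — characteristic of uncompetitive inhibition.

uncompetitive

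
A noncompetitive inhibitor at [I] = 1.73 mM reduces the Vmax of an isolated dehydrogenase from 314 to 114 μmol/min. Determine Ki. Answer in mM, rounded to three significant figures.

0.986 mM

Noncompetitive: Vmax,app = Vmax/α with α = 1 + [I]/Ki.
α = Vmax/Vmax,app = 314/114 = 2.754.
Since α = 1 + [I]/Ki, [I]/Ki = 2.754 − 1 = 1.754 and Ki = 1.73/1.754 = 0.986 mM.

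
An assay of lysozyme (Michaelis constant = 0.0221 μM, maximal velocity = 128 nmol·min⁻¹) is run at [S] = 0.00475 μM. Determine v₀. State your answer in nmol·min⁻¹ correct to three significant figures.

22.6 nmol·min⁻¹

[S]/(Km+[S]) = 0.00475/0.02685 = 0.1769, the fractional saturation.
v = 0.1769 × Vmax = 0.1769 × 128 = 22.6 nmol·min⁻¹.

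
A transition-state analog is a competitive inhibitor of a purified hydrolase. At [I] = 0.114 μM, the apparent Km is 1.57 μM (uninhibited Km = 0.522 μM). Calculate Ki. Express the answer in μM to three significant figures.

Competitive: Km,app = α·Km with α = 1 + [I]/Ki.
α = Km,app/Km = 1.57/0.522 = 3.008.
Ki = [I]/(α − 1) = 0.114/2.008 = 0.0568 μM.

0.0568 μM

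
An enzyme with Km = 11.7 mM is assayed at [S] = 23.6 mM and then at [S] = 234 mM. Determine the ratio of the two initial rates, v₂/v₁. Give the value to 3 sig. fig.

The fractional saturations are [S]/(Km+[S]) = 23.6/35.30 = 0.6686 and 234/245.7 = 0.9524.
v₂/v₁ is just their ratio: 0.9524/0.6686 = 1.42.

1.42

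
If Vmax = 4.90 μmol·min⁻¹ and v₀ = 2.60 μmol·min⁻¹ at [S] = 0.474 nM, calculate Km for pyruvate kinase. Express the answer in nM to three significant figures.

v/Vmax = 2.60/4.90 = 0.5306 = [S]/(Km+[S]).
So Km + [S] = [S]/0.5306 = 0.8933 nM, giving Km = 0.8933 − 0.474 = 0.419 nM.

0.419 nM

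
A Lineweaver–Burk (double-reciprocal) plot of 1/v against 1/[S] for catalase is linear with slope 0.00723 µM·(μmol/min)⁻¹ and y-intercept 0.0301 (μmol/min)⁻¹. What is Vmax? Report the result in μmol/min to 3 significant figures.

33.2 μmol/min

The y-intercept of a Lineweaver–Burk plot equals 1/Vmax, so Vmax = 1/0.0301 = 33.2 μmol/min.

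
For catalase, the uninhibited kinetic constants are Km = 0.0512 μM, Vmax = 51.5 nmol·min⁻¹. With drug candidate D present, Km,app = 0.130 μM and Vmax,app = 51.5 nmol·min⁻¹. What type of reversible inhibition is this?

Km increases (0.0512 → 0.130 μM) while Vmax is unchanged — the hallmark of competitive inhibition.

competitive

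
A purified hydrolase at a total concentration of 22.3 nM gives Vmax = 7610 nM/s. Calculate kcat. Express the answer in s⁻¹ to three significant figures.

341 s⁻¹

kcat = Vmax/[E]total = 7610 nM/s / 22.3 nM = 341 s⁻¹.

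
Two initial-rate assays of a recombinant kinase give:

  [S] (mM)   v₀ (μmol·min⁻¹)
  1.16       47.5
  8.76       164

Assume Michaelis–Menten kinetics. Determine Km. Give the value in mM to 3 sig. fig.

From v = Vmax[S]/(Km+[S]), each point gives Vmax = v(Km+[S])/[S].
Equating: 47.5(Km+1.16)/1.16 = 164(Km+8.76)/8.76.
40.95·Km + 47.5 = 18.72·Km + 164, so (40.95 − 18.72)·Km = 164 − 47.5.
Km = 116.5/22.23 = 5.24 mM; then Vmax = 47.5(5.24+1.16)/1.16 = 262 μmol·min⁻¹.

5.24 mM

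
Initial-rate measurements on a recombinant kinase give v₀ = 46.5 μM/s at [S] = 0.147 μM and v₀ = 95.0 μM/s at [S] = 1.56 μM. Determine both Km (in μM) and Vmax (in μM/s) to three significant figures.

From v = Vmax[S]/(Km+[S]), each point gives Vmax = v(Km+[S])/[S].
Equating: 46.5(Km+0.147)/0.147 = 95.0(Km+1.56)/1.56.
316.3·Km + 46.5 = 60.90·Km + 95.0, so (316.3 − 60.90)·Km = 95.0 − 46.5.
Km = 48.50/255.4 = 0.190 μM; then Vmax = 46.5(0.190+0.147)/0.147 = 107 μM/s.

Km = 0.190 μM; Vmax = 107 μM/s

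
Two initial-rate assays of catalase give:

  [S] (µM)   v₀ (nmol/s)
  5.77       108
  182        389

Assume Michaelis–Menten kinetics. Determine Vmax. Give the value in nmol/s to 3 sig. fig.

In reciprocal form, 1/v = (Km/Vmax)·(1/[S]) + 1/Vmax. The two points give (1/[S], 1/v) = (0.1733, 0.009259) and (0.005495, 0.002571).
Slope = (0.009259 − 0.002571)/(0.1733 − 0.005495) = 0.03986; intercept = 0.009259 − 0.03986×0.1733 = 0.002352.
Vmax = 1/intercept = 425 nmol/s; Km = slope × Vmax = 0.03986 × 425 = 16.9 µM.

425 nmol/s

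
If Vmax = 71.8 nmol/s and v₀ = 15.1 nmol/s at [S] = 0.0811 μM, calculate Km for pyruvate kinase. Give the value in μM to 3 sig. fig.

From v = Vmax[S]/(Km+[S]), Km = [S](Vmax − v)/v.
Km = 0.0811 × (71.8 − 15.1) / 15.1 = 4.598/15.1 = 0.305 μM.

0.305 μM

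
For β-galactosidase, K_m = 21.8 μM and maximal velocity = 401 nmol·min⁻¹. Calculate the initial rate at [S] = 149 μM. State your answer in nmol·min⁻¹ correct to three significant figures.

350 nmol·min⁻¹

[S]/(Km+[S]) = 149/170.8 = 0.8724, the fractional saturation.
v = 0.8724 × Vmax = 0.8724 × 401 = 350 nmol·min⁻¹.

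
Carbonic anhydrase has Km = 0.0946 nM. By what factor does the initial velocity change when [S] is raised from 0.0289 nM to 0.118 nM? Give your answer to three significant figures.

Since Vmax cancels, v₂/v₁ = [S]₂(Km+[S]₁) / [S]₁(Km+[S]₂).
= 0.118×(0.0946+0.0289) / (0.0289×(0.0946+0.118)) = 0.01457/0.006144 = 2.37.

2.37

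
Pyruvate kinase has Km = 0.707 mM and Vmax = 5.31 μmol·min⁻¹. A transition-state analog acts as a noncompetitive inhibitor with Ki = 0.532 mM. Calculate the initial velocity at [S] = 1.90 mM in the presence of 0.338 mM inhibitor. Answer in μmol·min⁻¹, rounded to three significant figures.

2.37 μmol·min⁻¹

With α = 1 + [I]/Ki = 1 + 0.338/0.532 = 1.635, the noncompetitive rate law is v = (Vmax/α)·[S] / (Km + [S]).
v = (5.31/1.635)×1.90 / (0.707 + 1.90) = 6.169/2.607 = 2.37 μmol·min⁻¹.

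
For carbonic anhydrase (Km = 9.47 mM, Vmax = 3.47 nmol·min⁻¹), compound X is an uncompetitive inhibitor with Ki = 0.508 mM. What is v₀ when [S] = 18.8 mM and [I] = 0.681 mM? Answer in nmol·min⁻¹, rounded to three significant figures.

1.22 nmol·min⁻¹

With α = 1 + [I]/Ki = 1 + 0.681/0.508 = 2.341, the uncompetitive rate law is v = (Vmax/α)·[S] / (Km/α + [S]).
v = (3.47/2.341)×18.8 / (9.47/2.341 + 18.8) = 27.87/22.85 = 1.22 nmol·min⁻¹.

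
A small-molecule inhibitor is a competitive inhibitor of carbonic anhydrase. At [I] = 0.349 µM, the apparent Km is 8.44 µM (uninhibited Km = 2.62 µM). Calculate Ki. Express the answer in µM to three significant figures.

0.157 µM

Competitive: Km,app = α·Km with α = 1 + [I]/Ki.
α = Km,app/Km = 8.44/2.62 = 3.221.
Since α = 1 + [I]/Ki, [I]/Ki = 3.221 − 1 = 2.221 and Ki = 0.349/2.221 = 0.157 µM.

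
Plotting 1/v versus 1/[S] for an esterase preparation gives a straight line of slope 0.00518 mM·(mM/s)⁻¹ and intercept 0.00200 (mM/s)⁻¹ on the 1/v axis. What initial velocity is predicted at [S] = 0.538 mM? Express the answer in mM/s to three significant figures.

86.0 mM/s

The y-intercept is 1/Vmax, so Vmax = 1/0.00200 = 500 mM/s.
The slope is Km/Vmax, so Km = 0.00518 × 500 = 2.59 mM.
Then v = 500 × 0.538/(2.59 + 0.538) = 86.0 mM/s.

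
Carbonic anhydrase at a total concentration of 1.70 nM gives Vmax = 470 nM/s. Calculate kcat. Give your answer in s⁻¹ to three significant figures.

kcat = Vmax/[E]total = 470 nM/s / 1.70 nM = 276 s⁻¹.

276 s⁻¹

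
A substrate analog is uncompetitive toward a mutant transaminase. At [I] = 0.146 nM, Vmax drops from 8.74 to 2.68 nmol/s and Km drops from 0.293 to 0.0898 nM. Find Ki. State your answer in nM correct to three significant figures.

0.0646 nM

Uncompetitive: Vmax,app = Vmax/α (and Km,app = Km/α) with α = 1 + [I]/Ki.
α = Vmax/Vmax,app = 8.74/2.68 = 3.261.
Ki = [I]/(α − 1) = 0.146/2.261 = 0.0646 nM.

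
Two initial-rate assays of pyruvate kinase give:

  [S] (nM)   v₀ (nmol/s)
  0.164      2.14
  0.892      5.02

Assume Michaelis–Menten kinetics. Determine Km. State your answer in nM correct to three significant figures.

0.388 nM

In reciprocal form, 1/v = (Km/Vmax)·(1/[S]) + 1/Vmax. The two points give (1/[S], 1/v) = (6.098, 0.4673) and (1.121, 0.1992).
Slope = (0.4673 − 0.1992)/(6.098 − 1.121) = 0.05387; intercept = 0.4673 − 0.05387×6.098 = 0.1388.
Vmax = 1/intercept = 7.20 nmol/s; Km = slope × Vmax = 0.05387 × 7.20 = 0.388 nM.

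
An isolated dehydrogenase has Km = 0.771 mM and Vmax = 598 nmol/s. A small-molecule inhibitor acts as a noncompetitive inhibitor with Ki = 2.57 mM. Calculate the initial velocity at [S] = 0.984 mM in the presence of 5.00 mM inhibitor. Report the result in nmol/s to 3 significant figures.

α = 1 + [I]/Ki = 1 + 5.00/2.57 = 2.946.
For a noncompetitive inhibitor, Vmax is reduced to Vmax/α while Km is unchanged: Km,app = 0.771 mM, Vmax,app = 203 nmol/s.
v = Vmax,app·[S]/(Km,app + [S]) = 203 × 0.984/(0.771 + 0.984) = 114 nmol/s.

114 nmol/s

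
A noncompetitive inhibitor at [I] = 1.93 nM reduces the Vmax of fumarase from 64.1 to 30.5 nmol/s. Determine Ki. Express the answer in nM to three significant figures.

Noncompetitive: Vmax,app = Vmax/α with α = 1 + [I]/Ki.
α = Vmax/Vmax,app = 64.1/30.5 = 2.102.
Since α = 1 + [I]/Ki, [I]/Ki = 2.102 − 1 = 1.102 and Ki = 1.93/1.102 = 1.75 nM.

1.75 nM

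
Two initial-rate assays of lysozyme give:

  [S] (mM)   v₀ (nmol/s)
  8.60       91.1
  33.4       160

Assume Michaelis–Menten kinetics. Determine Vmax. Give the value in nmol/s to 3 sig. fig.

In reciprocal form, 1/v = (Km/Vmax)·(1/[S]) + 1/Vmax. The two points give (1/[S], 1/v) = (0.1163, 0.01098) and (0.02994, 0.006250).
Slope = (0.01098 − 0.006250)/(0.1163 − 0.02994) = 0.05475; intercept = 0.01098 − 0.05475×0.1163 = 0.004611.
Vmax = 1/intercept = 217 nmol/s; Km = slope × Vmax = 0.05475 × 217 = 11.9 mM.

217 nmol/s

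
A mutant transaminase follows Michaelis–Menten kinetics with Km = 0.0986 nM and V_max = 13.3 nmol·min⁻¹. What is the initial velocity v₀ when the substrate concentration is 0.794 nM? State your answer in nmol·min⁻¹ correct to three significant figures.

v = Vmax·[S]/(Km + [S]) = 13.3 × 0.794 / (0.0986 + 0.794)
  = 10.56 / 0.8926 = 11.8 nmol·min⁻¹.

11.8 nmol·min⁻¹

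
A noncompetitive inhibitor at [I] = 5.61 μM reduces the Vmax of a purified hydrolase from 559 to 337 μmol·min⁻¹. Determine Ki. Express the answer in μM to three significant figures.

8.52 μM

Noncompetitive: Vmax,app = Vmax/α with α = 1 + [I]/Ki.
α = Vmax/Vmax,app = 559/337 = 1.659.
Since α = 1 + [I]/Ki, [I]/Ki = 1.659 − 1 = 0.6588 and Ki = 5.61/0.6588 = 8.52 μM.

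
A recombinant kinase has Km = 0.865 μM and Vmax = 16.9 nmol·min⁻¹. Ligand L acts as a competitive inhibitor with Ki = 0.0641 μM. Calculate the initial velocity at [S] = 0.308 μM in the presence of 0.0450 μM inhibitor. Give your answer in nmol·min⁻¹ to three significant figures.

α = 1 + [I]/Ki = 1 + 0.0450/0.0641 = 1.702.
For a competitive inhibitor, Vmax is unchanged and the apparent Km becomes α·Km: Km,app = 1.47 μM, Vmax,app = 16.9 nmol·min⁻¹.
v = Vmax,app·[S]/(Km,app + [S]) = 16.9 × 0.308/(1.47 + 0.308) = 2.92 nmol·min⁻¹.

2.92 nmol·min⁻¹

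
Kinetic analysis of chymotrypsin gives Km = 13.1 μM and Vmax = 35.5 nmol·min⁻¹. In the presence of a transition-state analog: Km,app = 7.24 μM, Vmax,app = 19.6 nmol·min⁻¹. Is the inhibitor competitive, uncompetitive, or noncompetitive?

Both Km and Vmax decrease by the same factor (~1.81-fold) — characteristic of uncompetitive inhibition.

uncompetitive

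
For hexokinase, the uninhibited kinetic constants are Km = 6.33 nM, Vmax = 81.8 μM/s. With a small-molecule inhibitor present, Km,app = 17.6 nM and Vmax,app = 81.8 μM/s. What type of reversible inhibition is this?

Km increases (6.33 → 17.6 nM) while Vmax is unchanged — the hallmark of competitive inhibition.

competitive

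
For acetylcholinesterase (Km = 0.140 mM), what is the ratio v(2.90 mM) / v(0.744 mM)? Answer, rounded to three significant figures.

Since Vmax cancels, v₂/v₁ = [S]₂(Km+[S]₁) / [S]₁(Km+[S]₂).
= 2.90×(0.140+0.744) / (0.744×(0.140+2.90)) = 2.564/2.262 = 1.13.

1.13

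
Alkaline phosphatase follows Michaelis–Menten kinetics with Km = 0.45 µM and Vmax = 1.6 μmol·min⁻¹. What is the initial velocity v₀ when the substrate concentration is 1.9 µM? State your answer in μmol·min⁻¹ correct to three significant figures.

[S]/(Km+[S]) = 1.9/2.350 = 0.8085, the fractional saturation.
v = 0.8085 × Vmax = 0.8085 × 1.6 = 1.29 μmol·min⁻¹.

1.29 μmol·min⁻¹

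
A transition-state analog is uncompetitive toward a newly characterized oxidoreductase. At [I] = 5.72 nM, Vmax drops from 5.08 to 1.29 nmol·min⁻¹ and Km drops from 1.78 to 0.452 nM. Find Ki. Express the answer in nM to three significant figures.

Uncompetitive: Vmax,app = Vmax/α (and Km,app = Km/α) with α = 1 + [I]/Ki.
α = Vmax/Vmax,app = 5.08/1.29 = 3.938.
Ki = [I]/(α − 1) = 5.72/2.938 = 1.95 nM.

1.95 nM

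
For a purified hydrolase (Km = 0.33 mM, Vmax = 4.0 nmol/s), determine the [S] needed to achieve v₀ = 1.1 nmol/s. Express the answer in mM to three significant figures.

The required fractional saturation is v/Vmax = 1.1/4.0 = 0.2750.
Then [S]/(Km+[S]) = 0.2750 ⇒ [S] = 0.33 × 0.2750/(1 − 0.2750) = 0.125 mM.

0.125 mM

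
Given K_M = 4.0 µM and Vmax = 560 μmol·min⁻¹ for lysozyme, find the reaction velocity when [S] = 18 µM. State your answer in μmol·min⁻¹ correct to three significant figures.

[S]/(Km+[S]) = 18/22.00 = 0.8182, the fractional saturation.
v = 0.8182 × Vmax = 0.8182 × 560 = 458 μmol·min⁻¹.

458 μmol·min⁻¹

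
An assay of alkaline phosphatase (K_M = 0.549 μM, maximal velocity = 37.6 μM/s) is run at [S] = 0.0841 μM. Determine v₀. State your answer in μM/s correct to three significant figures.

[S]/(Km+[S]) = 0.0841/0.6331 = 0.1328, the fractional saturation.
v = 0.1328 × Vmax = 0.1328 × 37.6 = 4.99 μM/s.

4.99 μM/s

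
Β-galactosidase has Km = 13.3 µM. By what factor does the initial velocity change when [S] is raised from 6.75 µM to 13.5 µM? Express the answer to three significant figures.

Since Vmax cancels, v₂/v₁ = [S]₂(Km+[S]₁) / [S]₁(Km+[S]₂).
= 13.5×(13.3+6.75) / (6.75×(13.3+13.5)) = 270.7/180.9 = 1.50.

1.50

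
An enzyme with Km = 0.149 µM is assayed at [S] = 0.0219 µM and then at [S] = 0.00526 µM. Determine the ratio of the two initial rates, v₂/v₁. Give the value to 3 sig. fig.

0.266

The fractional saturations are [S]/(Km+[S]) = 0.0219/0.1709 = 0.1281 and 0.00526/0.1543 = 0.03410.
v₂/v₁ is just their ratio: 0.03410/0.1281 = 0.266.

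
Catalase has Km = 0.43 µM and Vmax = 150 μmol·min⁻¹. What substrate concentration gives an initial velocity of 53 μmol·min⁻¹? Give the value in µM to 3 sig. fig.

0.235 µM

The required fractional saturation is v/Vmax = 53/150 = 0.3533.
Then [S]/(Km+[S]) = 0.3533 ⇒ [S] = 0.43 × 0.3533/(1 − 0.3533) = 0.235 µM.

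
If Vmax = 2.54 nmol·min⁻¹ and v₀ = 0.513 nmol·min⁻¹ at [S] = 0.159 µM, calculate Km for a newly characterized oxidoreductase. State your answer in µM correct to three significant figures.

v/Vmax = 0.513/2.54 = 0.2020 = [S]/(Km+[S]).
So Km + [S] = [S]/0.2020 = 0.7873 µM, giving Km = 0.7873 − 0.159 = 0.628 µM.

0.628 µM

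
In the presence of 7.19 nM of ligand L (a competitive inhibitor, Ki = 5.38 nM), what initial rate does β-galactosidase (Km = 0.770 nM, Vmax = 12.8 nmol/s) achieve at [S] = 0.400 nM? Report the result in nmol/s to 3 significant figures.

α = 1 + [I]/Ki = 1 + 7.19/5.38 = 2.336.
For a competitive inhibitor, Vmax is unchanged and the apparent Km becomes α·Km: Km,app = 1.80 nM, Vmax,app = 12.8 nmol/s.
v = Vmax,app·[S]/(Km,app + [S]) = 12.8 × 0.400/(1.80 + 0.400) = 2.33 nmol/s.

2.33 nmol/s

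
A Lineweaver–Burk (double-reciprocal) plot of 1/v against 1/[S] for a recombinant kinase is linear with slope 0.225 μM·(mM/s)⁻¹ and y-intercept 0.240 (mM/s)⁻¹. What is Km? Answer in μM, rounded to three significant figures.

0.938 μM

y-intercept = 1/Vmax ⇒ Vmax = 4.17 mM/s; slope = Km/Vmax ⇒ Km = slope × Vmax.
Km = 0.225 × 4.17 = 0.938 μM.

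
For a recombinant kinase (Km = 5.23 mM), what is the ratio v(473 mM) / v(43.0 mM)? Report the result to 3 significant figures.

Since Vmax cancels, v₂/v₁ = [S]₂(Km+[S]₁) / [S]₁(Km+[S]₂).
= 473×(5.23+43.0) / (43.0×(5.23+473)) = 22810/20560 = 1.11.

1.11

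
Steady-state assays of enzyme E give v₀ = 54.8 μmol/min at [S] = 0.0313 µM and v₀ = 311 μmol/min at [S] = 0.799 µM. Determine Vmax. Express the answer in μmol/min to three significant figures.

From v = Vmax[S]/(Km+[S]), each point gives Vmax = v(Km+[S])/[S].
Equating: 54.8(Km+0.0313)/0.0313 = 311(Km+0.799)/0.799.
1751·Km + 54.8 = 389.2·Km + 311, so (1751 − 389.2)·Km = 311 − 54.8.
Km = 256.2/1362 = 0.188 µM; then Vmax = 54.8(0.188+0.0313)/0.0313 = 384 μmol/min.

384 μmol/min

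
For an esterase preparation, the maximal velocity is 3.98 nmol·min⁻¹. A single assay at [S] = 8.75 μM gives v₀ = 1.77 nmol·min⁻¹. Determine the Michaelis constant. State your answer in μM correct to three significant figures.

From v = Vmax[S]/(Km+[S]), Km = [S](Vmax − v)/v.
Km = 8.75 × (3.98 − 1.77) / 1.77 = 19.34/1.77 = 10.9 μM.

10.9 μM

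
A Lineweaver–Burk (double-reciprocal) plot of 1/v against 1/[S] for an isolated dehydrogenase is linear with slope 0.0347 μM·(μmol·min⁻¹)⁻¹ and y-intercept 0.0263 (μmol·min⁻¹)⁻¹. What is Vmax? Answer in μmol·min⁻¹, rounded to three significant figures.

38.0 μmol·min⁻¹

The y-intercept of a Lineweaver–Burk plot equals 1/Vmax, so Vmax = 1/0.0263 = 38.0 μmol·min⁻¹.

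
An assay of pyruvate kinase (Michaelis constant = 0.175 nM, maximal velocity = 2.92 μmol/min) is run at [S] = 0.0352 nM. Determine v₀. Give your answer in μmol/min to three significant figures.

0.489 μmol/min

[S]/(Km+[S]) = 0.0352/0.2102 = 0.1675, the fractional saturation.
v = 0.1675 × Vmax = 0.1675 × 2.92 = 0.489 μmol/min.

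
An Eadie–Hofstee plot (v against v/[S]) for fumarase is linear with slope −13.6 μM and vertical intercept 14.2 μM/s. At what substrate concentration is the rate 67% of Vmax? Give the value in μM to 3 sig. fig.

27.6 μM

The Eadie–Hofstee slope gives Km = 13.6 μM (slope = −Km).
v/Vmax = [S]/(Km+[S]) = 0.67 ⇒ [S] = Km·0.67/(1−0.67) = 13.6 × 2.030 = 27.6 μM.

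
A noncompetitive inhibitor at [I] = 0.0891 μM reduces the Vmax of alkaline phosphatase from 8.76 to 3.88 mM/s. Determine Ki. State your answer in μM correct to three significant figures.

Noncompetitive: Vmax,app = Vmax/α with α = 1 + [I]/Ki.
α = Vmax/Vmax,app = 8.76/3.88 = 2.258.
Since α = 1 + [I]/Ki, [I]/Ki = 2.258 − 1 = 1.258 and Ki = 0.0891/1.258 = 0.0708 μM.

0.0708 μM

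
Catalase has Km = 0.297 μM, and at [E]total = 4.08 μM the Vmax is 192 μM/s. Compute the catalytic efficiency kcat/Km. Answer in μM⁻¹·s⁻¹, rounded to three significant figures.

158 μM⁻¹·s⁻¹

kcat = Vmax/[E]total = 192/4.08 = 47.1 s⁻¹.
kcat/Km = 47.1/0.297 = 158 μM⁻¹·s⁻¹.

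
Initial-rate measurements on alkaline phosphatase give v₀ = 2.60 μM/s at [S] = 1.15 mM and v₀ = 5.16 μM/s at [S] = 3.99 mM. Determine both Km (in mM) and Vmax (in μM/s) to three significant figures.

From v = Vmax[S]/(Km+[S]), each point gives Vmax = v(Km+[S])/[S].
Equating: 2.60(Km+1.15)/1.15 = 5.16(Km+3.99)/3.99.
2.261·Km + 2.60 = 1.293·Km + 5.16, so (2.261 − 1.293)·Km = 5.16 − 2.60.
Km = 2.560/0.9676 = 2.65 mM; then Vmax = 2.60(2.65+1.15)/1.15 = 8.58 μM/s.

Km = 2.65 mM; Vmax = 8.58 μM/s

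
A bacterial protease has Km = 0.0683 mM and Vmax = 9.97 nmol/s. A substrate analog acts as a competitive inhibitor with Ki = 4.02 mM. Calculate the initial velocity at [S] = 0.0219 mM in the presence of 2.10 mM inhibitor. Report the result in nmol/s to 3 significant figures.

With α = 1 + [I]/Ki = 1 + 2.10/4.02 = 1.522, the competitive rate law is v = Vmax[S] / (αKm + [S]).
v = 9.97×0.0219 / (1.522×0.0683 + 0.0219) = 0.2183/0.1259 = 1.73 nmol/s.

1.73 nmol/s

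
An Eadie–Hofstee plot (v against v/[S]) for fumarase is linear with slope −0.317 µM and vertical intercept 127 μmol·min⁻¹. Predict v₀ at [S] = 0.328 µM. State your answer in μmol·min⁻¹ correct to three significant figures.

In the Eadie–Hofstee form v = Vmax − Km·(v/[S]), the slope is −Km and the intercept is Vmax, so Km = 0.317 µM and Vmax = 127 μmol·min⁻¹.
v = 127 × 0.328/(0.317 + 0.328) = 64.6 μmol·min⁻¹.

64.6 μmol·min⁻¹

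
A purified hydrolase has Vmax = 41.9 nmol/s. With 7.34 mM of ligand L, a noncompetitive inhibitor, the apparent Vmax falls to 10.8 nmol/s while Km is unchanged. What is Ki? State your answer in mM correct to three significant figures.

Noncompetitive: Vmax,app = Vmax/α with α = 1 + [I]/Ki.
α = Vmax/Vmax,app = 41.9/10.8 = 3.880.
Since α = 1 + [I]/Ki, [I]/Ki = 3.880 − 1 = 2.880 and Ki = 7.34/2.880 = 2.55 mM.

2.55 mM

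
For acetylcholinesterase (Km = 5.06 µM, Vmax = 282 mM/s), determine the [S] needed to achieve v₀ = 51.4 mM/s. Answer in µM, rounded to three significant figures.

The required fractional saturation is v/Vmax = 51.4/282 = 0.1823.
Then [S]/(Km+[S]) = 0.1823 ⇒ [S] = 5.06 × 0.1823/(1 − 0.1823) = 1.13 µM.

1.13 µM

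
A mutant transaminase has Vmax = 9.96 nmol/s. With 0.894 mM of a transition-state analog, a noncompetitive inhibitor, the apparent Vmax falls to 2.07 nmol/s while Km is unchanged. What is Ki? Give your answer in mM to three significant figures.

Noncompetitive: Vmax,app = Vmax/α with α = 1 + [I]/Ki.
α = Vmax/Vmax,app = 9.96/2.07 = 4.812.
Ki = [I]/(α − 1) = 0.894/3.812 = 0.235 mM.

0.235 mM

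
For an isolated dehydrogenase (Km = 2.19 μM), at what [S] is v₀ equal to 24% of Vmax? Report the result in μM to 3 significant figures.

v/Vmax = [S]/(Km+[S]) = 0.24, so [S] = Km·0.24/(1 − 0.24) = 2.19 × 0.3158.
[S] = 0.692 μM.

0.692 μM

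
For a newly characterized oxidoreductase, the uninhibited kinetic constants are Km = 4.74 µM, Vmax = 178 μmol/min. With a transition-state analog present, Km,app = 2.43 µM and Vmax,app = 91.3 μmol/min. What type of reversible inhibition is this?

Both Km and Vmax decrease by the same factor (~1.95-fold) — characteristic of uncompetitive inhibition.

uncompetitive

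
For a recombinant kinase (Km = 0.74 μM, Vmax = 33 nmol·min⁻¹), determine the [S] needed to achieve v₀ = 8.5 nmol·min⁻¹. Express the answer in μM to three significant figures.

0.257 μM

Rearranging v = Vmax[S]/(Km+[S]) gives [S] = Km·v/(Vmax − v).
[S] = 0.74 × 8.5 / (33 − 8.5) = 6.290/24.50 = 0.257 μM.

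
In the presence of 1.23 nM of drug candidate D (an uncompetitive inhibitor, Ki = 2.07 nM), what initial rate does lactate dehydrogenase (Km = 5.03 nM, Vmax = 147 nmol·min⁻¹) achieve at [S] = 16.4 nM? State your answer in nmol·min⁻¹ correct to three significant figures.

77.3 nmol·min⁻¹

α = 1 + [I]/Ki = 1 + 1.23/2.07 = 1.594.
For an uncompetitive inhibitor, both parameters are divided by α, giving Vmax/α and Km/α: Km,app = 3.16 nM, Vmax,app = 92.2 nmol·min⁻¹.
v = Vmax,app·[S]/(Km,app + [S]) = 92.2 × 16.4/(3.16 + 16.4) = 77.3 nmol·min⁻¹.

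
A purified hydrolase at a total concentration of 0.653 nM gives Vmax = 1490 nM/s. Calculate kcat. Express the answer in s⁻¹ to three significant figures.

2280 s⁻¹

kcat = Vmax/[E]total = 1490 nM/s / 0.653 nM = 2280 s⁻¹.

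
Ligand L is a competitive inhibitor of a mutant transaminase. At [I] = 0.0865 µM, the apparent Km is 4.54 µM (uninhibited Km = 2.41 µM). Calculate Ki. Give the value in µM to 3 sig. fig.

0.0979 µM

Competitive: Km,app = α·Km with α = 1 + [I]/Ki.
α = Km,app/Km = 4.54/2.41 = 1.884.
Ki = [I]/(α − 1) = 0.0865/0.8838 = 0.0979 µM.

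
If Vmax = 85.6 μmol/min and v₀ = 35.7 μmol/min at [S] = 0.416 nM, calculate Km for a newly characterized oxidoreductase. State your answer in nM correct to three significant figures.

0.581 nM

v/Vmax = 35.7/85.6 = 0.4171 = [S]/(Km+[S]).
So Km + [S] = [S]/0.4171 = 0.9975 nM, giving Km = 0.9975 − 0.416 = 0.581 nM.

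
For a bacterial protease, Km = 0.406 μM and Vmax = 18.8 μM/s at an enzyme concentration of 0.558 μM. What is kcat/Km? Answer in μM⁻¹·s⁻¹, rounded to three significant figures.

kcat = Vmax/[E]total = 18.8/0.558 = 33.7 s⁻¹.
kcat/Km = 33.7/0.406 = 83.0 μM⁻¹·s⁻¹.

83.0 μM⁻¹·s⁻¹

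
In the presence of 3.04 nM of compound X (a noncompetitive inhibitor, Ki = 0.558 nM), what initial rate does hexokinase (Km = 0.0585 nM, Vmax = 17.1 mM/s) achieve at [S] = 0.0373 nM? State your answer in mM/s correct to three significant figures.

With α = 1 + [I]/Ki = 1 + 3.04/0.558 = 6.448, the noncompetitive rate law is v = (Vmax/α)·[S] / (Km + [S]).
v = (17.1/6.448)×0.0373 / (0.0585 + 0.0373) = 0.09892/0.09580 = 1.03 mM/s.

1.03 mM/s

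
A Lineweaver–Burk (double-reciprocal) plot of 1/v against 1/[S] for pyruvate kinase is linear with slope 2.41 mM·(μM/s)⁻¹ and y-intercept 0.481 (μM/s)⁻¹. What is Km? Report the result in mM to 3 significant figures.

5.01 mM

y-intercept = 1/Vmax ⇒ Vmax = 2.08 μM/s; slope = Km/Vmax ⇒ Km = slope × Vmax.
Km = 2.41 × 2.08 = 5.01 mM.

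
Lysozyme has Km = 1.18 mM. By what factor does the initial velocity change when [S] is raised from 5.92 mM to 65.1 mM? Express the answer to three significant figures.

Since Vmax cancels, v₂/v₁ = [S]₂(Km+[S]₁) / [S]₁(Km+[S]₂).
= 65.1×(1.18+5.92) / (5.92×(1.18+65.1)) = 462.2/392.4 = 1.18.

1.18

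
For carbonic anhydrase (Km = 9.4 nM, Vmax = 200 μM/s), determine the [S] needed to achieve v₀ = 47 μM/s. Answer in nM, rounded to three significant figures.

2.89 nM

The required fractional saturation is v/Vmax = 47/200 = 0.2350.
Then [S]/(Km+[S]) = 0.2350 ⇒ [S] = 9.4 × 0.2350/(1 − 0.2350) = 2.89 nM.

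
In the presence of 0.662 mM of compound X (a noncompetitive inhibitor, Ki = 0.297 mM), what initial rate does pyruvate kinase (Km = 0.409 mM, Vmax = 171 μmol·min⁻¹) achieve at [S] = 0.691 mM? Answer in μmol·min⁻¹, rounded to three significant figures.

α = 1 + [I]/Ki = 1 + 0.662/0.297 = 3.229.
For a noncompetitive inhibitor, Vmax is reduced to Vmax/α while Km is unchanged: Km,app = 0.409 mM, Vmax,app = 53.0 μmol·min⁻¹.
v = Vmax,app·[S]/(Km,app + [S]) = 53.0 × 0.691/(0.409 + 0.691) = 33.3 μmol·min⁻¹.

33.3 μmol·min⁻¹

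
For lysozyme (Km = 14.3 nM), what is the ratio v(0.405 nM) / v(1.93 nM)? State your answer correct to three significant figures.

0.232

The fractional saturations are [S]/(Km+[S]) = 1.93/16.23 = 0.1189 and 0.405/14.70 = 0.02754.
v₂/v₁ is just their ratio: 0.02754/0.1189 = 0.232.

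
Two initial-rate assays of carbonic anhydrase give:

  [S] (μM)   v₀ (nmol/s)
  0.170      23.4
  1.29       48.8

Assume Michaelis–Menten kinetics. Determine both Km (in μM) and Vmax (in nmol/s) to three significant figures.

Km = 0.254 μM; Vmax = 58.4 nmol/s

In reciprocal form, 1/v = (Km/Vmax)·(1/[S]) + 1/Vmax. The two points give (1/[S], 1/v) = (5.882, 0.04274) and (0.7752, 0.02049).
Slope = (0.04274 − 0.02049)/(5.882 − 0.7752) = 0.004355; intercept = 0.04274 − 0.004355×5.882 = 0.01712.
Vmax = 1/intercept = 58.4 nmol/s; Km = slope × Vmax = 0.004355 × 58.4 = 0.254 μM.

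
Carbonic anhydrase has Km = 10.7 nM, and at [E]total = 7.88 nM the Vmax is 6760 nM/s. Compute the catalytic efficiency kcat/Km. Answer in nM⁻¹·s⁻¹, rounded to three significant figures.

80.2 nM⁻¹·s⁻¹

kcat = Vmax/[E]total = 6760/7.88 = 858 s⁻¹.
kcat/Km = 858/10.7 = 80.2 nM⁻¹·s⁻¹.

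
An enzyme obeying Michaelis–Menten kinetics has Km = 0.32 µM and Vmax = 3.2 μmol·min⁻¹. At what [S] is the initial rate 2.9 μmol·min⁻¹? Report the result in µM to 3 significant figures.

The required fractional saturation is v/Vmax = 2.9/3.2 = 0.9062.
Then [S]/(Km+[S]) = 0.9062 ⇒ [S] = 0.32 × 0.9062/(1 − 0.9062) = 3.09 µM.

3.09 µM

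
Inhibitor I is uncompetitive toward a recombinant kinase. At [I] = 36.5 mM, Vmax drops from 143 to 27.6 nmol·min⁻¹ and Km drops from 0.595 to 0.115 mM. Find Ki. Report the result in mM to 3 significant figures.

Uncompetitive: Vmax,app = Vmax/α (and Km,app = Km/α) with α = 1 + [I]/Ki.
α = Vmax/Vmax,app = 143/27.6 = 5.181.
Ki = [I]/(α − 1) = 36.5/4.181 = 8.73 mM.

8.73 mM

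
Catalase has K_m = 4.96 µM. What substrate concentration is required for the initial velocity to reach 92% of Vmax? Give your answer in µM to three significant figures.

v/Vmax = [S]/(Km+[S]) = 0.92, so [S] = Km·0.92/(1 − 0.92) = 4.96 × 11.50.
[S] = 57.0 µM.

57.0 µM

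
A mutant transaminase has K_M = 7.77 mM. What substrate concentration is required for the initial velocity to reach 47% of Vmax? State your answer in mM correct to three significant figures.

6.89 mM

v/Vmax = [S]/(Km+[S]) = 0.47, so [S] = Km·0.47/(1 − 0.47) = 7.77 × 0.8868.
[S] = 6.89 mM.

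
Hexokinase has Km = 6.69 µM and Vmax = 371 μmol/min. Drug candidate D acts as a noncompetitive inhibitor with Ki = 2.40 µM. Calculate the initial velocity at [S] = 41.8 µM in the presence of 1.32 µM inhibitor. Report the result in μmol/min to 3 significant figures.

With α = 1 + [I]/Ki = 1 + 1.32/2.40 = 1.550, the noncompetitive rate law is v = (Vmax/α)·[S] / (Km + [S]).
v = (371/1.550)×41.8 / (6.69 + 41.8) = 10010/48.49 = 206 μmol/min.

206 μmol/min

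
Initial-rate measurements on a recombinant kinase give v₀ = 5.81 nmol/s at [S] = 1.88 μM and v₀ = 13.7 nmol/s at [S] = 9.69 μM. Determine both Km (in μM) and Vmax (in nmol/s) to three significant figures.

In reciprocal form, 1/v = (Km/Vmax)·(1/[S]) + 1/Vmax. The two points give (1/[S], 1/v) = (0.5319, 0.1721) and (0.1032, 0.07299).
Slope = (0.1721 − 0.07299)/(0.5319 − 0.1032) = 0.2312; intercept = 0.1721 − 0.2312×0.5319 = 0.04913.
Vmax = 1/intercept = 20.4 nmol/s; Km = slope × Vmax = 0.2312 × 20.4 = 4.71 μM.

Km = 4.71 μM; Vmax = 20.4 nmol/s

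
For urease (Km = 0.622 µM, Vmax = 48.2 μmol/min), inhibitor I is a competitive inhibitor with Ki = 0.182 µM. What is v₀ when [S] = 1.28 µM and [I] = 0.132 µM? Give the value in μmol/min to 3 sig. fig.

With α = 1 + [I]/Ki = 1 + 0.132/0.182 = 1.725, the competitive rate law is v = Vmax[S] / (αKm + [S]).
v = 48.2×1.28 / (1.725×0.622 + 1.28) = 61.70/2.353 = 26.2 μmol/min.

26.2 μmol/min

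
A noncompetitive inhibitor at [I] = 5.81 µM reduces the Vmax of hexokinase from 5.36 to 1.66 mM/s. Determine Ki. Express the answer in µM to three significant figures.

Noncompetitive: Vmax,app = Vmax/α with α = 1 + [I]/Ki.
α = Vmax/Vmax,app = 5.36/1.66 = 3.229.
Ki = [I]/(α − 1) = 5.81/2.229 = 2.61 µM.

2.61 µM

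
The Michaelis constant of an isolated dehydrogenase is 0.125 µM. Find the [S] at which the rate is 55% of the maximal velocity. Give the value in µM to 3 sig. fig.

v/Vmax = [S]/(Km+[S]) = 0.55, so [S] = Km·0.55/(1 − 0.55) = 0.125 × 1.222.
[S] = 0.153 µM.

0.153 µM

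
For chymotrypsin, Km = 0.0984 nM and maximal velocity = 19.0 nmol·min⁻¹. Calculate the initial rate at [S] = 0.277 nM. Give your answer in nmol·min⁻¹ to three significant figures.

14.0 nmol·min⁻¹

v = Vmax·[S]/(Km + [S]) = 19.0 × 0.277 / (0.0984 + 0.277)
  = 5.263 / 0.3754 = 14.0 nmol·min⁻¹.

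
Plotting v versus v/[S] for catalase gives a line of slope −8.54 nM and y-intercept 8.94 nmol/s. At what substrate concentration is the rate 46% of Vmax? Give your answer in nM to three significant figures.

7.27 nM

The Eadie–Hofstee slope gives Km = 8.54 nM (slope = −Km).
v/Vmax = [S]/(Km+[S]) = 0.46 ⇒ [S] = Km·0.46/(1−0.46) = 8.54 × 0.8519 = 7.27 nM.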